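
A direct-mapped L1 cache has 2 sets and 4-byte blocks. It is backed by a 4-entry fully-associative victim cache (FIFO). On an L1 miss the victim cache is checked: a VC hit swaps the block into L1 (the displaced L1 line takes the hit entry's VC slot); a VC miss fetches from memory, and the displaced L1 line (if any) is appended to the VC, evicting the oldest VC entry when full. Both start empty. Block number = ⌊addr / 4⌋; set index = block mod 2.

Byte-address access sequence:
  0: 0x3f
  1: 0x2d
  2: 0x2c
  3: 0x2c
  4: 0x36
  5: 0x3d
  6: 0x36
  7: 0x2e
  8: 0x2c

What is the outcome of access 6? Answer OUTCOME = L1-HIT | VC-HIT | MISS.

OUTCOME = VC-HIT

#0 0x3f→b15/s1 MISS; vc=[]
#1 0x2d→b11/s1 MISS; vc=[15]
#2 0x2c→b11/s1 L1-HIT; vc=[15]
#3 0x2c→b11/s1 L1-HIT; vc=[15]
#4 0x36→b13/s1 MISS; vc=[15,11]
#5 0x3d→b15/s1 VC-HIT; vc=[13,11]
#6 0x36→b13/s1 VC-HIT; vc=[15,11]
#7 0x2e→b11/s1 VC-HIT; vc=[15,13]
#8 0x2c→b11/s1 L1-HIT; vc=[15,13]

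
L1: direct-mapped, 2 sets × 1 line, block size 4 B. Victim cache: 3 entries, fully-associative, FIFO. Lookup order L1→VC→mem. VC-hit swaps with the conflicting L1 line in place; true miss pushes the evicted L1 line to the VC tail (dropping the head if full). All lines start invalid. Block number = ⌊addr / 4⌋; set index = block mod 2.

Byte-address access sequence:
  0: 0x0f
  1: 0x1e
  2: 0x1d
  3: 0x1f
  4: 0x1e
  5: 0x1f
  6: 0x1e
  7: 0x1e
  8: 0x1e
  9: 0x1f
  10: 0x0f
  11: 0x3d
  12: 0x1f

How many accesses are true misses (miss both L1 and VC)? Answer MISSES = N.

MISSES = 3

  [0] addr=0xf blk=3 s=1: MISS | VC []
  [1] addr=0x1e blk=7 s=1: MISS | VC [3]
  [2] addr=0x1d blk=7 s=1: L1-HIT | VC [3]
  [3] addr=0x1f blk=7 s=1: L1-HIT | VC [3]
  [4] addr=0x1e blk=7 s=1: L1-HIT | VC [3]
  [5] addr=0x1f blk=7 s=1: L1-HIT | VC [3]
  [6] addr=0x1e blk=7 s=1: L1-HIT | VC [3]
  [7] addr=0x1e blk=7 s=1: L1-HIT | VC [3]
  [8] addr=0x1e blk=7 s=1: L1-HIT | VC [3]
  [9] addr=0x1f blk=7 s=1: L1-HIT | VC [3]
  [10] addr=0xf blk=3 s=1: VC-HIT | VC [7]
  [11] addr=0x3d blk=15 s=1: MISS | VC [7, 3]
  [12] addr=0x1f blk=7 s=1: VC-HIT | VC [15, 3]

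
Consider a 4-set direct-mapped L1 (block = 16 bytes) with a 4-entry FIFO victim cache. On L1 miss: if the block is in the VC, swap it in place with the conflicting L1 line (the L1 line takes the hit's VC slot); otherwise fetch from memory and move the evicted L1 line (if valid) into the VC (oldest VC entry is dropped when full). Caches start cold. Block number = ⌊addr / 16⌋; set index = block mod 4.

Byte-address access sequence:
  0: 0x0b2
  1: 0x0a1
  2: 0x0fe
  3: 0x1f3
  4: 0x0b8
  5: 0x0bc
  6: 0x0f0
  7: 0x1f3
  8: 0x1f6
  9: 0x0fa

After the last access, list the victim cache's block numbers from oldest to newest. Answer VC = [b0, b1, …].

VC = [31, 11]

#0 0xb2→b11/s3 MISS; vc=[]
#1 0xa1→b10/s2 MISS; vc=[]
#2 0xfe→b15/s3 MISS; vc=[11]
#3 0x1f3→b31/s3 MISS; vc=[11,15]
#4 0xb8→b11/s3 VC-HIT; vc=[31,15]
#5 0xbc→b11/s3 L1-HIT; vc=[31,15]
#6 0xf0→b15/s3 VC-HIT; vc=[31,11]
#7 0x1f3→b31/s3 VC-HIT; vc=[15,11]
#8 0x1f6→b31/s3 L1-HIT; vc=[15,11]
#9 0xfa→b15/s3 VC-HIT; vc=[31,11]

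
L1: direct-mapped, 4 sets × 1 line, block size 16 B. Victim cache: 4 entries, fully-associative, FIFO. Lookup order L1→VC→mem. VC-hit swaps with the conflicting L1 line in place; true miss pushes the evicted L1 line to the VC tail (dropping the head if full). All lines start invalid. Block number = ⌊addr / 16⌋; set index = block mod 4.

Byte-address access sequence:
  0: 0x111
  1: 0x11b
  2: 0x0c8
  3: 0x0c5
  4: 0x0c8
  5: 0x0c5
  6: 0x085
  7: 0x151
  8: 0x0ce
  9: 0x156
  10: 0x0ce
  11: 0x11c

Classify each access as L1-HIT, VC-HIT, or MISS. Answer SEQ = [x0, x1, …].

SEQ = [MISS, L1-HIT, MISS, L1-HIT, L1-HIT, L1-HIT, MISS, MISS, VC-HIT, L1-HIT, L1-HIT, VC-HIT]

0: 0x111 (blk 17, set 1) → MISS  vc=[]
1: 0x11b (blk 17, set 1) → L1-HIT  vc=[]
2: 0xc8 (blk 12, set 0) → MISS  vc=[]
3: 0xc5 (blk 12, set 0) → L1-HIT  vc=[]
4: 0xc8 (blk 12, set 0) → L1-HIT  vc=[]
5: 0xc5 (blk 12, set 0) → L1-HIT  vc=[]
6: 0x85 (blk 8, set 0) → MISS  vc=[12]
7: 0x151 (blk 21, set 1) → MISS  vc=[12, 17]
8: 0xce (blk 12, set 0) → VC-HIT  vc=[8, 17]
9: 0x156 (blk 21, set 1) → L1-HIT  vc=[8, 17]
10: 0xce (blk 12, set 0) → L1-HIT  vc=[8, 17]
11: 0x11c (blk 17, set 1) → VC-HIT  vc=[8, 21]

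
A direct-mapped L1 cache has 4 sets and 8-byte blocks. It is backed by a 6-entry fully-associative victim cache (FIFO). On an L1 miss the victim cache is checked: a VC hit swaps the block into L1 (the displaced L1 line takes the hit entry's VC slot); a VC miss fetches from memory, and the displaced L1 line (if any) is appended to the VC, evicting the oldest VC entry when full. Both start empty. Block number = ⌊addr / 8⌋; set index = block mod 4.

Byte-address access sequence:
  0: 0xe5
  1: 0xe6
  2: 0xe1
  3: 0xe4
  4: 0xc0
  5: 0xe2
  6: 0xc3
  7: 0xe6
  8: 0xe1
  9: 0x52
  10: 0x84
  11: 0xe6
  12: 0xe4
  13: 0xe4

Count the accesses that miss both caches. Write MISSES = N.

MISSES = 4

#0 0xe5→b28/s0 MISS; vc=[]
#1 0xe6→b28/s0 L1-HIT; vc=[]
#2 0xe1→b28/s0 L1-HIT; vc=[]
#3 0xe4→b28/s0 L1-HIT; vc=[]
#4 0xc0→b24/s0 MISS; vc=[28]
#5 0xe2→b28/s0 VC-HIT; vc=[24]
#6 0xc3→b24/s0 VC-HIT; vc=[28]
#7 0xe6→b28/s0 VC-HIT; vc=[24]
#8 0xe1→b28/s0 L1-HIT; vc=[24]
#9 0x52→b10/s2 MISS; vc=[24]
#10 0x84→b16/s0 MISS; vc=[24,28]
#11 0xe6→b28/s0 VC-HIT; vc=[24,16]
#12 0xe4→b28/s0 L1-HIT; vc=[24,16]
#13 0xe4→b28/s0 L1-HIT; vc=[24,16]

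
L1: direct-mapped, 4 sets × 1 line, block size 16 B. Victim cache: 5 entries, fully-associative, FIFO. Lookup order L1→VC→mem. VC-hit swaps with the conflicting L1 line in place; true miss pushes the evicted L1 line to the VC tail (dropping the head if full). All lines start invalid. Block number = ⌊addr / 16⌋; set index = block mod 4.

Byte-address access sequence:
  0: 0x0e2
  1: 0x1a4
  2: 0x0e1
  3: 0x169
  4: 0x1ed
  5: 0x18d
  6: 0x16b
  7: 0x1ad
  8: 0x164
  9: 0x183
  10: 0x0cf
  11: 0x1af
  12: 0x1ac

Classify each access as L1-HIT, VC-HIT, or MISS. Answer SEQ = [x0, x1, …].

#0 0xe2→b14/s2 MISS; vc=[]
#1 0x1a4→b26/s2 MISS; vc=[14]
#2 0xe1→b14/s2 VC-HIT; vc=[26]
#3 0x169→b22/s2 MISS; vc=[26,14]
#4 0x1ed→b30/s2 MISS; vc=[26,14,22]
#5 0x18d→b24/s0 MISS; vc=[26,14,22]
#6 0x16b→b22/s2 VC-HIT; vc=[26,14,30]
#7 0x1ad→b26/s2 VC-HIT; vc=[22,14,30]
#8 0x164→b22/s2 VC-HIT; vc=[26,14,30]
#9 0x183→b24/s0 L1-HIT; vc=[26,14,30]
#10 0xcf→b12/s0 MISS; vc=[26,14,30,24]
#11 0x1af→b26/s2 VC-HIT; vc=[22,14,30,24]
#12 0x1ac→b26/s2 L1-HIT; vc=[22,14,30,24]

SEQ = [MISS, MISS, VC-HIT, MISS, MISS, MISS, VC-HIT, VC-HIT, VC-HIT, L1-HIT, MISS, VC-HIT, L1-HIT]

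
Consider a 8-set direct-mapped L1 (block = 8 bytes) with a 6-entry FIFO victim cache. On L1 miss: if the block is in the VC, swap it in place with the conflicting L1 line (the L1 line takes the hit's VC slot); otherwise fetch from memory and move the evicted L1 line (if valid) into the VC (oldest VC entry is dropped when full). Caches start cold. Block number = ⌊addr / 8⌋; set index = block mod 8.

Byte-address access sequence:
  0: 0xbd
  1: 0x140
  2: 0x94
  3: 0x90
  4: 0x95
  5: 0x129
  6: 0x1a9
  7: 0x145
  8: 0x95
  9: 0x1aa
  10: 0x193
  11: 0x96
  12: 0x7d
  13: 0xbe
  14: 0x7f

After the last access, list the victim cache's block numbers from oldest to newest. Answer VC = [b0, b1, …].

#0 0xbd→b23/s7 MISS; vc=[]
#1 0x140→b40/s0 MISS; vc=[]
#2 0x94→b18/s2 MISS; vc=[]
#3 0x90→b18/s2 L1-HIT; vc=[]
#4 0x95→b18/s2 L1-HIT; vc=[]
#5 0x129→b37/s5 MISS; vc=[]
#6 0x1a9→b53/s5 MISS; vc=[37]
#7 0x145→b40/s0 L1-HIT; vc=[37]
#8 0x95→b18/s2 L1-HIT; vc=[37]
#9 0x1aa→b53/s5 L1-HIT; vc=[37]
#10 0x193→b50/s2 MISS; vc=[37,18]
#11 0x96→b18/s2 VC-HIT; vc=[37,50]
#12 0x7d→b15/s7 MISS; vc=[37,50,23]
#13 0xbe→b23/s7 VC-HIT; vc=[37,50,15]
#14 0x7f→b15/s7 VC-HIT; vc=[37,50,23]

VC = [37, 50, 23]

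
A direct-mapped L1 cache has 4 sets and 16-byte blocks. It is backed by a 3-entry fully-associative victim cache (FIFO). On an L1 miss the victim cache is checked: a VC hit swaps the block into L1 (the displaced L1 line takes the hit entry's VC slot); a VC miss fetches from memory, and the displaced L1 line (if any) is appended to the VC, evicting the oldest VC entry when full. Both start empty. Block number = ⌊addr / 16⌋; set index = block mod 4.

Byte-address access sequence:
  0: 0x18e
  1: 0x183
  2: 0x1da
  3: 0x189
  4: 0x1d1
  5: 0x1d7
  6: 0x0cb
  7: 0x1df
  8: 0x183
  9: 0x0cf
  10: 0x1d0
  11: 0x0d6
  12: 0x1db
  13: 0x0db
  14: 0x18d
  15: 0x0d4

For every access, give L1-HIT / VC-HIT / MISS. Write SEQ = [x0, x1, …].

SEQ = [MISS, L1-HIT, MISS, L1-HIT, L1-HIT, L1-HIT, MISS, L1-HIT, VC-HIT, VC-HIT, L1-HIT, MISS, VC-HIT, VC-HIT, VC-HIT, L1-HIT]

  [0] addr=0x18e blk=24 s=0: MISS | VC []
  [1] addr=0x183 blk=24 s=0: L1-HIT | VC []
  [2] addr=0x1da blk=29 s=1: MISS | VC []
  [3] addr=0x189 blk=24 s=0: L1-HIT | VC []
  [4] addr=0x1d1 blk=29 s=1: L1-HIT | VC []
  [5] addr=0x1d7 blk=29 s=1: L1-HIT | VC []
  [6] addr=0xcb blk=12 s=0: MISS | VC [24]
  [7] addr=0x1df blk=29 s=1: L1-HIT | VC [24]
  [8] addr=0x183 blk=24 s=0: VC-HIT | VC [12]
  [9] addr=0xcf blk=12 s=0: VC-HIT | VC [24]
  [10] addr=0x1d0 blk=29 s=1: L1-HIT | VC [24]
  [11] addr=0xd6 blk=13 s=1: MISS | VC [24, 29]
  [12] addr=0x1db blk=29 s=1: VC-HIT | VC [24, 13]
  [13] addr=0xdb blk=13 s=1: VC-HIT | VC [24, 29]
  [14] addr=0x18d blk=24 s=0: VC-HIT | VC [12, 29]
  [15] addr=0xd4 blk=13 s=1: L1-HIT | VC [12, 29]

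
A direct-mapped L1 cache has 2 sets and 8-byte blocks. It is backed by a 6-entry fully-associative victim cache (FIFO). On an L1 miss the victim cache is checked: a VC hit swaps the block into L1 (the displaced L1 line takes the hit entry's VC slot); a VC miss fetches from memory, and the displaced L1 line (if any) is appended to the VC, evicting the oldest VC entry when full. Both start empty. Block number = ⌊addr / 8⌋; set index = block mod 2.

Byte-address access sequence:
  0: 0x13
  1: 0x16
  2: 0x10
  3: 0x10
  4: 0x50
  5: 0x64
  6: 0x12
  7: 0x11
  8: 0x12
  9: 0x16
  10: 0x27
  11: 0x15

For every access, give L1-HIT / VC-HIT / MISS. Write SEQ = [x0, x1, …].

SEQ = [MISS, L1-HIT, L1-HIT, L1-HIT, MISS, MISS, VC-HIT, L1-HIT, L1-HIT, L1-HIT, MISS, VC-HIT]

#0 0x13→b2/s0 MISS; vc=[]
#1 0x16→b2/s0 L1-HIT; vc=[]
#2 0x10→b2/s0 L1-HIT; vc=[]
#3 0x10→b2/s0 L1-HIT; vc=[]
#4 0x50→b10/s0 MISS; vc=[2]
#5 0x64→b12/s0 MISS; vc=[2,10]
#6 0x12→b2/s0 VC-HIT; vc=[12,10]
#7 0x11→b2/s0 L1-HIT; vc=[12,10]
#8 0x12→b2/s0 L1-HIT; vc=[12,10]
#9 0x16→b2/s0 L1-HIT; vc=[12,10]
#10 0x27→b4/s0 MISS; vc=[12,10,2]
#11 0x15→b2/s0 VC-HIT; vc=[12,10,4]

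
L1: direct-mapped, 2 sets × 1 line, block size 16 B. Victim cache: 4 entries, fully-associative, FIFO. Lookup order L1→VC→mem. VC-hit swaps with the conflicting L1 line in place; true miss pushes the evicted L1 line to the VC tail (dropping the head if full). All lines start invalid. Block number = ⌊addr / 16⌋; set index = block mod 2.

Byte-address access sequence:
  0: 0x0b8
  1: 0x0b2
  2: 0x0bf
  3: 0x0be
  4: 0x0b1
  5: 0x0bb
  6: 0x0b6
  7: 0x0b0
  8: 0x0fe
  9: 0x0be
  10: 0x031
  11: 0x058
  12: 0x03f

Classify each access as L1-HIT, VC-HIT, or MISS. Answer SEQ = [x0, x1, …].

#0 0xb8→b11/s1 MISS; vc=[]
#1 0xb2→b11/s1 L1-HIT; vc=[]
#2 0xbf→b11/s1 L1-HIT; vc=[]
#3 0xbe→b11/s1 L1-HIT; vc=[]
#4 0xb1→b11/s1 L1-HIT; vc=[]
#5 0xbb→b11/s1 L1-HIT; vc=[]
#6 0xb6→b11/s1 L1-HIT; vc=[]
#7 0xb0→b11/s1 L1-HIT; vc=[]
#8 0xfe→b15/s1 MISS; vc=[11]
#9 0xbe→b11/s1 VC-HIT; vc=[15]
#10 0x31→b3/s1 MISS; vc=[15,11]
#11 0x58→b5/s1 MISS; vc=[15,11,3]
#12 0x3f→b3/s1 VC-HIT; vc=[15,11,5]

SEQ = [MISS, L1-HIT, L1-HIT, L1-HIT, L1-HIT, L1-HIT, L1-HIT, L1-HIT, MISS, VC-HIT, MISS, MISS, VC-HIT]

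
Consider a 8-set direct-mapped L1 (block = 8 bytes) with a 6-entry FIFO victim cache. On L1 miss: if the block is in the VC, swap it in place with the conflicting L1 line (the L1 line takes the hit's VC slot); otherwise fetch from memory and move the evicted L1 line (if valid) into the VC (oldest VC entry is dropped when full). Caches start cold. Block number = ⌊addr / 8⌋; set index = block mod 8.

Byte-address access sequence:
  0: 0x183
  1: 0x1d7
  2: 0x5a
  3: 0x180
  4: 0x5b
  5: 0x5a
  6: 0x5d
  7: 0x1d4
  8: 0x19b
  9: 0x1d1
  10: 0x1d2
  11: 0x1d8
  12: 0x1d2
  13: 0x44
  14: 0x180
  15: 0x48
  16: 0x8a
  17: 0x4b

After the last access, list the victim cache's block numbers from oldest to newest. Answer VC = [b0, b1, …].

#0 0x183→b48/s0 MISS; vc=[]
#1 0x1d7→b58/s2 MISS; vc=[]
#2 0x5a→b11/s3 MISS; vc=[]
#3 0x180→b48/s0 L1-HIT; vc=[]
#4 0x5b→b11/s3 L1-HIT; vc=[]
#5 0x5a→b11/s3 L1-HIT; vc=[]
#6 0x5d→b11/s3 L1-HIT; vc=[]
#7 0x1d4→b58/s2 L1-HIT; vc=[]
#8 0x19b→b51/s3 MISS; vc=[11]
#9 0x1d1→b58/s2 L1-HIT; vc=[11]
#10 0x1d2→b58/s2 L1-HIT; vc=[11]
#11 0x1d8→b59/s3 MISS; vc=[11,51]
#12 0x1d2→b58/s2 L1-HIT; vc=[11,51]
#13 0x44→b8/s0 MISS; vc=[11,51,48]
#14 0x180→b48/s0 VC-HIT; vc=[11,51,8]
#15 0x48→b9/s1 MISS; vc=[11,51,8]
#16 0x8a→b17/s1 MISS; vc=[11,51,8,9]
#17 0x4b→b9/s1 VC-HIT; vc=[11,51,8,17]

VC = [11, 51, 8, 17]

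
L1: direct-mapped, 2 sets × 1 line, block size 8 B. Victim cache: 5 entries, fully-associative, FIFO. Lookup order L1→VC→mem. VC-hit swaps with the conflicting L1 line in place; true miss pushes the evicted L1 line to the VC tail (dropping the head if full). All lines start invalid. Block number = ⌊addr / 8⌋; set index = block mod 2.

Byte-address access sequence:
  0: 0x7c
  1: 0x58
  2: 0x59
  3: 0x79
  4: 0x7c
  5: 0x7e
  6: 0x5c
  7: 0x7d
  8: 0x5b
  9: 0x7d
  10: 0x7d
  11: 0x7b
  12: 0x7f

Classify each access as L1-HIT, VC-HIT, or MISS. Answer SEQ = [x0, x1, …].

  [0] addr=0x7c blk=15 s=1: MISS | VC []
  [1] addr=0x58 blk=11 s=1: MISS | VC [15]
  [2] addr=0x59 blk=11 s=1: L1-HIT | VC [15]
  [3] addr=0x79 blk=15 s=1: VC-HIT | VC [11]
  [4] addr=0x7c blk=15 s=1: L1-HIT | VC [11]
  [5] addr=0x7e blk=15 s=1: L1-HIT | VC [11]
  [6] addr=0x5c blk=11 s=1: VC-HIT | VC [15]
  [7] addr=0x7d blk=15 s=1: VC-HIT | VC [11]
  [8] addr=0x5b blk=11 s=1: VC-HIT | VC [15]
  [9] addr=0x7d blk=15 s=1: VC-HIT | VC [11]
  [10] addr=0x7d blk=15 s=1: L1-HIT | VC [11]
  [11] addr=0x7b blk=15 s=1: L1-HIT | VC [11]
  [12] addr=0x7f blk=15 s=1: L1-HIT | VC [11]

SEQ = [MISS, MISS, L1-HIT, VC-HIT, L1-HIT, L1-HIT, VC-HIT, VC-HIT, VC-HIT, VC-HIT, L1-HIT, L1-HIT, L1-HIT]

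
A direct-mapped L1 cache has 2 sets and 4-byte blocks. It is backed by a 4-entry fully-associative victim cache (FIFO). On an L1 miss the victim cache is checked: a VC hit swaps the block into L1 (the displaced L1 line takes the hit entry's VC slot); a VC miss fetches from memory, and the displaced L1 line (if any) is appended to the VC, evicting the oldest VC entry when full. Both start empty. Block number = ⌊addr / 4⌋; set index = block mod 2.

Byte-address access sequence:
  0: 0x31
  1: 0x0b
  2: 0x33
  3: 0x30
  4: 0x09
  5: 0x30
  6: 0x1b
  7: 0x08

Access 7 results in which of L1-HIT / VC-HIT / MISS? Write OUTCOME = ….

OUTCOME = VC-HIT

#0 0x31→b12/s0 MISS; vc=[]
#1 0xb→b2/s0 MISS; vc=[12]
#2 0x33→b12/s0 VC-HIT; vc=[2]
#3 0x30→b12/s0 L1-HIT; vc=[2]
#4 0x9→b2/s0 VC-HIT; vc=[12]
#5 0x30→b12/s0 VC-HIT; vc=[2]
#6 0x1b→b6/s0 MISS; vc=[2,12]
#7 0x8→b2/s0 VC-HIT; vc=[6,12]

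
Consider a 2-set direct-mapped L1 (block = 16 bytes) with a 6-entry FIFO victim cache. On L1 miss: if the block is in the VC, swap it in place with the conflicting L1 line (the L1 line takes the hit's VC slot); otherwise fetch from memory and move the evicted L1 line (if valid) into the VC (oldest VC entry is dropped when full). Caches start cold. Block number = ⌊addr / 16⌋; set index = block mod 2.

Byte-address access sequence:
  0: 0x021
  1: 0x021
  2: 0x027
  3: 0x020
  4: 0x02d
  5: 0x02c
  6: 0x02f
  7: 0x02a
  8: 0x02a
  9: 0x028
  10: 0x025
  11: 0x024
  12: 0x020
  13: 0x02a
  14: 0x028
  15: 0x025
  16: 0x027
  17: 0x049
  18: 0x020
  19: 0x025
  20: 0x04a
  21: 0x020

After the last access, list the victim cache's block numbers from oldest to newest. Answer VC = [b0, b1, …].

VC = [4]

0: 0x21 (blk 2, set 0) → MISS  vc=[]
1: 0x21 (blk 2, set 0) → L1-HIT  vc=[]
2: 0x27 (blk 2, set 0) → L1-HIT  vc=[]
3: 0x20 (blk 2, set 0) → L1-HIT  vc=[]
4: 0x2d (blk 2, set 0) → L1-HIT  vc=[]
5: 0x2c (blk 2, set 0) → L1-HIT  vc=[]
6: 0x2f (blk 2, set 0) → L1-HIT  vc=[]
7: 0x2a (blk 2, set 0) → L1-HIT  vc=[]
8: 0x2a (blk 2, set 0) → L1-HIT  vc=[]
9: 0x28 (blk 2, set 0) → L1-HIT  vc=[]
10: 0x25 (blk 2, set 0) → L1-HIT  vc=[]
11: 0x24 (blk 2, set 0) → L1-HIT  vc=[]
12: 0x20 (blk 2, set 0) → L1-HIT  vc=[]
13: 0x2a (blk 2, set 0) → L1-HIT  vc=[]
14: 0x28 (blk 2, set 0) → L1-HIT  vc=[]
15: 0x25 (blk 2, set 0) → L1-HIT  vc=[]
16: 0x27 (blk 2, set 0) → L1-HIT  vc=[]
17: 0x49 (blk 4, set 0) → MISS  vc=[2]
18: 0x20 (blk 2, set 0) → VC-HIT  vc=[4]
19: 0x25 (blk 2, set 0) → L1-HIT  vc=[4]
20: 0x4a (blk 4, set 0) → VC-HIT  vc=[2]
21: 0x20 (blk 2, set 0) → VC-HIT  vc=[4]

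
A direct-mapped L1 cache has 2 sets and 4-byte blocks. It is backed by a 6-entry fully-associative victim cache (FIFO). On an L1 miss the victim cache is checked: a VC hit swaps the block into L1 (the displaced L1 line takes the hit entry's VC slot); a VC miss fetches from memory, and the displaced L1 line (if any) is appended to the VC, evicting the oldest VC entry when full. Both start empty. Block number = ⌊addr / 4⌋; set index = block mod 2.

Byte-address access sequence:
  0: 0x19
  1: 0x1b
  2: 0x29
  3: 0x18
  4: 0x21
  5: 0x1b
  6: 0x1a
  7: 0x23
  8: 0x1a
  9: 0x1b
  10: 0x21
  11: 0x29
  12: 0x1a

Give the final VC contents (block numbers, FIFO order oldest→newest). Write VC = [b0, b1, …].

0: 0x19 (blk 6, set 0) → MISS  vc=[]
1: 0x1b (blk 6, set 0) → L1-HIT  vc=[]
2: 0x29 (blk 10, set 0) → MISS  vc=[6]
3: 0x18 (blk 6, set 0) → VC-HIT  vc=[10]
4: 0x21 (blk 8, set 0) → MISS  vc=[10, 6]
5: 0x1b (blk 6, set 0) → VC-HIT  vc=[10, 8]
6: 0x1a (blk 6, set 0) → L1-HIT  vc=[10, 8]
7: 0x23 (blk 8, set 0) → VC-HIT  vc=[10, 6]
8: 0x1a (blk 6, set 0) → VC-HIT  vc=[10, 8]
9: 0x1b (blk 6, set 0) → L1-HIT  vc=[10, 8]
10: 0x21 (blk 8, set 0) → VC-HIT  vc=[10, 6]
11: 0x29 (blk 10, set 0) → VC-HIT  vc=[8, 6]
12: 0x1a (blk 6, set 0) → VC-HIT  vc=[8, 10]

VC = [8, 10]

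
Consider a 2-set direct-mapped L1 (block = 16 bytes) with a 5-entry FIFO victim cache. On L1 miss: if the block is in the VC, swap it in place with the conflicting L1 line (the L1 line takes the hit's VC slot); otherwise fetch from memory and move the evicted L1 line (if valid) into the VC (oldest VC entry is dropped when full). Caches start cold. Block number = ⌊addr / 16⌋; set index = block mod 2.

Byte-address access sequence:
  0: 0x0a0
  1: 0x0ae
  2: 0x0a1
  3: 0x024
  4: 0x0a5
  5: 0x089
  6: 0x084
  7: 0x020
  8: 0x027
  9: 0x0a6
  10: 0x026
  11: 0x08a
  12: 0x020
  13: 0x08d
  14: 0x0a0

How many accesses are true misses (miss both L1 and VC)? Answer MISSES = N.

  [0] addr=0xa0 blk=10 s=0: MISS | VC []
  [1] addr=0xae blk=10 s=0: L1-HIT | VC []
  [2] addr=0xa1 blk=10 s=0: L1-HIT | VC []
  [3] addr=0x24 blk=2 s=0: MISS | VC [10]
  [4] addr=0xa5 blk=10 s=0: VC-HIT | VC [2]
  [5] addr=0x89 blk=8 s=0: MISS | VC [2, 10]
  [6] addr=0x84 blk=8 s=0: L1-HIT | VC [2, 10]
  [7] addr=0x20 blk=2 s=0: VC-HIT | VC [8, 10]
  [8] addr=0x27 blk=2 s=0: L1-HIT | VC [8, 10]
  [9] addr=0xa6 blk=10 s=0: VC-HIT | VC [8, 2]
  [10] addr=0x26 blk=2 s=0: VC-HIT | VC [8, 10]
  [11] addr=0x8a blk=8 s=0: VC-HIT | VC [2, 10]
  [12] addr=0x20 blk=2 s=0: VC-HIT | VC [8, 10]
  [13] addr=0x8d blk=8 s=0: VC-HIT | VC [2, 10]
  [14] addr=0xa0 blk=10 s=0: VC-HIT | VC [2, 8]

MISSES = 3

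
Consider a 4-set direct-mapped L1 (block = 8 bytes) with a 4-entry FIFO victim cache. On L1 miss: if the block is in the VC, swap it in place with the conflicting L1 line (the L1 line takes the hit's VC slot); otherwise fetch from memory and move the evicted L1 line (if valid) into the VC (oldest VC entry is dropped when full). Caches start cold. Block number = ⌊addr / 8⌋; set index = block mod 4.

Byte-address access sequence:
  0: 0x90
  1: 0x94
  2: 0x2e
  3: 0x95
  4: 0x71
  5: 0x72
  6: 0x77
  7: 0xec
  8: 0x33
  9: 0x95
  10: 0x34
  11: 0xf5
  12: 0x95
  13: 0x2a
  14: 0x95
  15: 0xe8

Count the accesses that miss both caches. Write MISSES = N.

MISSES = 6

0: 0x90 (blk 18, set 2) → MISS  vc=[]
1: 0x94 (blk 18, set 2) → L1-HIT  vc=[]
2: 0x2e (blk 5, set 1) → MISS  vc=[]
3: 0x95 (blk 18, set 2) → L1-HIT  vc=[]
4: 0x71 (blk 14, set 2) → MISS  vc=[18]
5: 0x72 (blk 14, set 2) → L1-HIT  vc=[18]
6: 0x77 (blk 14, set 2) → L1-HIT  vc=[18]
7: 0xec (blk 29, set 1) → MISS  vc=[18, 5]
8: 0x33 (blk 6, set 2) → MISS  vc=[18, 5, 14]
9: 0x95 (blk 18, set 2) → VC-HIT  vc=[6, 5, 14]
10: 0x34 (blk 6, set 2) → VC-HIT  vc=[18, 5, 14]
11: 0xf5 (blk 30, set 2) → MISS  vc=[18, 5, 14, 6]
12: 0x95 (blk 18, set 2) → VC-HIT  vc=[30, 5, 14, 6]
13: 0x2a (blk 5, set 1) → VC-HIT  vc=[30, 29, 14, 6]
14: 0x95 (blk 18, set 2) → L1-HIT  vc=[30, 29, 14, 6]
15: 0xe8 (blk 29, set 1) → VC-HIT  vc=[30, 5, 14, 6]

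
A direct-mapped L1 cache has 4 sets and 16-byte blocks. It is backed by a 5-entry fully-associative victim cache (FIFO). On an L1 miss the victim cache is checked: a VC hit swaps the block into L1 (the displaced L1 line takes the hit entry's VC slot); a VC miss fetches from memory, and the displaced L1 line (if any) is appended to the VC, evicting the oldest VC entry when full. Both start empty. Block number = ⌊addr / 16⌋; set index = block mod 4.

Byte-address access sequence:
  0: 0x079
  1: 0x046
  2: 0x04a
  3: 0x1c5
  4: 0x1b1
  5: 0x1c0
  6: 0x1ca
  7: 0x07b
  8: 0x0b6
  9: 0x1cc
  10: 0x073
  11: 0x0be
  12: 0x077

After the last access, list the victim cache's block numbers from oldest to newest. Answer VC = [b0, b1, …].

VC = [4, 27, 11]

#0 0x79→b7/s3 MISS; vc=[]
#1 0x46→b4/s0 MISS; vc=[]
#2 0x4a→b4/s0 L1-HIT; vc=[]
#3 0x1c5→b28/s0 MISS; vc=[4]
#4 0x1b1→b27/s3 MISS; vc=[4,7]
#5 0x1c0→b28/s0 L1-HIT; vc=[4,7]
#6 0x1ca→b28/s0 L1-HIT; vc=[4,7]
#7 0x7b→b7/s3 VC-HIT; vc=[4,27]
#8 0xb6→b11/s3 MISS; vc=[4,27,7]
#9 0x1cc→b28/s0 L1-HIT; vc=[4,27,7]
#10 0x73→b7/s3 VC-HIT; vc=[4,27,11]
#11 0xbe→b11/s3 VC-HIT; vc=[4,27,7]
#12 0x77→b7/s3 VC-HIT; vc=[4,27,11]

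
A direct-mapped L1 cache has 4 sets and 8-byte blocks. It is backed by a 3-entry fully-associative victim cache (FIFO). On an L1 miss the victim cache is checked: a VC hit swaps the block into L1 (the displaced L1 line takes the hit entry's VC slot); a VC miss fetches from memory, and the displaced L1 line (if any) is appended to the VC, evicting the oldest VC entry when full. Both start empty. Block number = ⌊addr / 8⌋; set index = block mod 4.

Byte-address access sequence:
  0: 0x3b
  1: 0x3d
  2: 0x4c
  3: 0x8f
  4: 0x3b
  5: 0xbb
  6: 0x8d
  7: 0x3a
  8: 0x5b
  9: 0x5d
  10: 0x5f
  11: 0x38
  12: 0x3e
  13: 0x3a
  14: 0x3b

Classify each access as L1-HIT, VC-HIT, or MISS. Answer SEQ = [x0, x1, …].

SEQ = [MISS, L1-HIT, MISS, MISS, L1-HIT, MISS, L1-HIT, VC-HIT, MISS, L1-HIT, L1-HIT, VC-HIT, L1-HIT, L1-HIT, L1-HIT]

#0 0x3b→b7/s3 MISS; vc=[]
#1 0x3d→b7/s3 L1-HIT; vc=[]
#2 0x4c→b9/s1 MISS; vc=[]
#3 0x8f→b17/s1 MISS; vc=[9]
#4 0x3b→b7/s3 L1-HIT; vc=[9]
#5 0xbb→b23/s3 MISS; vc=[9,7]
#6 0x8d→b17/s1 L1-HIT; vc=[9,7]
#7 0x3a→b7/s3 VC-HIT; vc=[9,23]
#8 0x5b→b11/s3 MISS; vc=[9,23,7]
#9 0x5d→b11/s3 L1-HIT; vc=[9,23,7]
#10 0x5f→b11/s3 L1-HIT; vc=[9,23,7]
#11 0x38→b7/s3 VC-HIT; vc=[9,23,11]
#12 0x3e→b7/s3 L1-HIT; vc=[9,23,11]
#13 0x3a→b7/s3 L1-HIT; vc=[9,23,11]
#14 0x3b→b7/s3 L1-HIT; vc=[9,23,11]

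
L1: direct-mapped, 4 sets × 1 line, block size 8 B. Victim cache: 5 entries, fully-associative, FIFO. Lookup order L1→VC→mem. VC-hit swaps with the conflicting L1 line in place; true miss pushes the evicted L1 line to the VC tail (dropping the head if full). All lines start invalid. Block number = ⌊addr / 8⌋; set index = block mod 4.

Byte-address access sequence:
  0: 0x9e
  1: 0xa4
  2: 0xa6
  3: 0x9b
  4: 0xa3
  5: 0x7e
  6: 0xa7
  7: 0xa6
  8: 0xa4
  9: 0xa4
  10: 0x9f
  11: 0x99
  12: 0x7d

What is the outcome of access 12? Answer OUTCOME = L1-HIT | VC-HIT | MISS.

OUTCOME = VC-HIT

#0 0x9e→b19/s3 MISS; vc=[]
#1 0xa4→b20/s0 MISS; vc=[]
#2 0xa6→b20/s0 L1-HIT; vc=[]
#3 0x9b→b19/s3 L1-HIT; vc=[]
#4 0xa3→b20/s0 L1-HIT; vc=[]
#5 0x7e→b15/s3 MISS; vc=[19]
#6 0xa7→b20/s0 L1-HIT; vc=[19]
#7 0xa6→b20/s0 L1-HIT; vc=[19]
#8 0xa4→b20/s0 L1-HIT; vc=[19]
#9 0xa4→b20/s0 L1-HIT; vc=[19]
#10 0x9f→b19/s3 VC-HIT; vc=[15]
#11 0x99→b19/s3 L1-HIT; vc=[15]
#12 0x7d→b15/s3 VC-HIT; vc=[19]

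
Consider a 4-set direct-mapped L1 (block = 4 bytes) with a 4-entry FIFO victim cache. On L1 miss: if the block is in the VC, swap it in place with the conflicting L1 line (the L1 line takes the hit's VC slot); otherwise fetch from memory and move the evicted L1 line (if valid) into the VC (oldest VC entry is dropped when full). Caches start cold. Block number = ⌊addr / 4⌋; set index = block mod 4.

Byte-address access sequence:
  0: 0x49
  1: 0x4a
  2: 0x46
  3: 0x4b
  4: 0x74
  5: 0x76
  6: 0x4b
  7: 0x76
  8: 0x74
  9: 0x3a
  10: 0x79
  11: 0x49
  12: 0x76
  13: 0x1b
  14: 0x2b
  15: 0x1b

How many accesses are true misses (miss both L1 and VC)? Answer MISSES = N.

MISSES = 7

#0 0x49→b18/s2 MISS; vc=[]
#1 0x4a→b18/s2 L1-HIT; vc=[]
#2 0x46→b17/s1 MISS; vc=[]
#3 0x4b→b18/s2 L1-HIT; vc=[]
#4 0x74→b29/s1 MISS; vc=[17]
#5 0x76→b29/s1 L1-HIT; vc=[17]
#6 0x4b→b18/s2 L1-HIT; vc=[17]
#7 0x76→b29/s1 L1-HIT; vc=[17]
#8 0x74→b29/s1 L1-HIT; vc=[17]
#9 0x3a→b14/s2 MISS; vc=[17,18]
#10 0x79→b30/s2 MISS; vc=[17,18,14]
#11 0x49→b18/s2 VC-HIT; vc=[17,30,14]
#12 0x76→b29/s1 L1-HIT; vc=[17,30,14]
#13 0x1b→b6/s2 MISS; vc=[17,30,14,18]
#14 0x2b→b10/s2 MISS; vc=[30,14,18,6]
#15 0x1b→b6/s2 VC-HIT; vc=[30,14,18,10]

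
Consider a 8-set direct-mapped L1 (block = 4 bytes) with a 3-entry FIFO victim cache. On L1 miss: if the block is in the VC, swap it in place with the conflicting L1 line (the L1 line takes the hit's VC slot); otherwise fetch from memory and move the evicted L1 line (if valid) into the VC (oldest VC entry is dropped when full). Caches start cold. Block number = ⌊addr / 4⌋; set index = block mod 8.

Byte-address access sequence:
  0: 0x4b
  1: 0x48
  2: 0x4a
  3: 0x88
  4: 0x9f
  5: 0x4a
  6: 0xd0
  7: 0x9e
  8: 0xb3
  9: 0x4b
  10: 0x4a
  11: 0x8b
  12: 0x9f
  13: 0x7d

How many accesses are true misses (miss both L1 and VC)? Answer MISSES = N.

MISSES = 6

#0 0x4b→b18/s2 MISS; vc=[]
#1 0x48→b18/s2 L1-HIT; vc=[]
#2 0x4a→b18/s2 L1-HIT; vc=[]
#3 0x88→b34/s2 MISS; vc=[18]
#4 0x9f→b39/s7 MISS; vc=[18]
#5 0x4a→b18/s2 VC-HIT; vc=[34]
#6 0xd0→b52/s4 MISS; vc=[34]
#7 0x9e→b39/s7 L1-HIT; vc=[34]
#8 0xb3→b44/s4 MISS; vc=[34,52]
#9 0x4b→b18/s2 L1-HIT; vc=[34,52]
#10 0x4a→b18/s2 L1-HIT; vc=[34,52]
#11 0x8b→b34/s2 VC-HIT; vc=[18,52]
#12 0x9f→b39/s7 L1-HIT; vc=[18,52]
#13 0x7d→b31/s7 MISS; vc=[18,52,39]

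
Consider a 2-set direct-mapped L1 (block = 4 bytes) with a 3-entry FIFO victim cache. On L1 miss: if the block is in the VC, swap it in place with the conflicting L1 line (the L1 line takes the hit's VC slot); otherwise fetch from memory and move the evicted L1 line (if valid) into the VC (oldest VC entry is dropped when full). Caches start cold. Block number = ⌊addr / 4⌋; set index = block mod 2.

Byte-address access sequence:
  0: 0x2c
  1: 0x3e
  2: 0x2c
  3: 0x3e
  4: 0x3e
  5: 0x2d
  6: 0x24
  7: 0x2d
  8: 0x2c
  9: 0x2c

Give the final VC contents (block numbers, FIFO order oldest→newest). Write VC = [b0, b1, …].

#0 0x2c→b11/s1 MISS; vc=[]
#1 0x3e→b15/s1 MISS; vc=[11]
#2 0x2c→b11/s1 VC-HIT; vc=[15]
#3 0x3e→b15/s1 VC-HIT; vc=[11]
#4 0x3e→b15/s1 L1-HIT; vc=[11]
#5 0x2d→b11/s1 VC-HIT; vc=[15]
#6 0x24→b9/s1 MISS; vc=[15,11]
#7 0x2d→b11/s1 VC-HIT; vc=[15,9]
#8 0x2c→b11/s1 L1-HIT; vc=[15,9]
#9 0x2c→b11/s1 L1-HIT; vc=[15,9]

VC = [15, 9]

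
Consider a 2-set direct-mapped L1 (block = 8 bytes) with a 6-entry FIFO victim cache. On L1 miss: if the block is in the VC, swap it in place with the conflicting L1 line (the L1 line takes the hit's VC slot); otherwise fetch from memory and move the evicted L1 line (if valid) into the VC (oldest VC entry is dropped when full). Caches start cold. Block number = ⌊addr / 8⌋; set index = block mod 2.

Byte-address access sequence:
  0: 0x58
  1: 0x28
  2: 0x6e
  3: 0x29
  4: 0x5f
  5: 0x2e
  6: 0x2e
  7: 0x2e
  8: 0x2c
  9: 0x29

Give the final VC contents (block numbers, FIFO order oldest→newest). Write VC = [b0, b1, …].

  [0] addr=0x58 blk=11 s=1: MISS | VC []
  [1] addr=0x28 blk=5 s=1: MISS | VC [11]
  [2] addr=0x6e blk=13 s=1: MISS | VC [11, 5]
  [3] addr=0x29 blk=5 s=1: VC-HIT | VC [11, 13]
  [4] addr=0x5f blk=11 s=1: VC-HIT | VC [5, 13]
  [5] addr=0x2e blk=5 s=1: VC-HIT | VC [11, 13]
  [6] addr=0x2e blk=5 s=1: L1-HIT | VC [11, 13]
  [7] addr=0x2e blk=5 s=1: L1-HIT | VC [11, 13]
  [8] addr=0x2c blk=5 s=1: L1-HIT | VC [11, 13]
  [9] addr=0x29 blk=5 s=1: L1-HIT | VC [11, 13]

VC = [11, 13]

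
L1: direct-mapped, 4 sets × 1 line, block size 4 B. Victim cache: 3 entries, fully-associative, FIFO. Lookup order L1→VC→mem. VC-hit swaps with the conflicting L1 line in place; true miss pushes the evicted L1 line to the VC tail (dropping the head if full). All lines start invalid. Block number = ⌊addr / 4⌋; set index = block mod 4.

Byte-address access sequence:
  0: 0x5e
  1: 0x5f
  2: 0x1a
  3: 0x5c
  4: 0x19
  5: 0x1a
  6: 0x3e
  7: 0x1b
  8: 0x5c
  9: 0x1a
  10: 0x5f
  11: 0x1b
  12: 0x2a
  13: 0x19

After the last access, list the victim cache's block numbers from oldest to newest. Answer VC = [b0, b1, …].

#0 0x5e→b23/s3 MISS; vc=[]
#1 0x5f→b23/s3 L1-HIT; vc=[]
#2 0x1a→b6/s2 MISS; vc=[]
#3 0x5c→b23/s3 L1-HIT; vc=[]
#4 0x19→b6/s2 L1-HIT; vc=[]
#5 0x1a→b6/s2 L1-HIT; vc=[]
#6 0x3e→b15/s3 MISS; vc=[23]
#7 0x1b→b6/s2 L1-HIT; vc=[23]
#8 0x5c→b23/s3 VC-HIT; vc=[15]
#9 0x1a→b6/s2 L1-HIT; vc=[15]
#10 0x5f→b23/s3 L1-HIT; vc=[15]
#11 0x1b→b6/s2 L1-HIT; vc=[15]
#12 0x2a→b10/s2 MISS; vc=[15,6]
#13 0x19→b6/s2 VC-HIT; vc=[15,10]

VC = [15, 10]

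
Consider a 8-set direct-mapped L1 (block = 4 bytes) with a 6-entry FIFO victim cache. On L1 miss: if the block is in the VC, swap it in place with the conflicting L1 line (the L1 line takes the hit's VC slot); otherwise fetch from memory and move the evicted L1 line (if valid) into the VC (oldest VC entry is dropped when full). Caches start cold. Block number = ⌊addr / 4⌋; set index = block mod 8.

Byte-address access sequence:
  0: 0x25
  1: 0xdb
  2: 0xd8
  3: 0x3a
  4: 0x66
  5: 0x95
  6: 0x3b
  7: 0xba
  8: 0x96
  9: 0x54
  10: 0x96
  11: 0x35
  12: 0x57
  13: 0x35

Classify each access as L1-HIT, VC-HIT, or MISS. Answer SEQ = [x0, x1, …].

SEQ = [MISS, MISS, L1-HIT, MISS, MISS, MISS, L1-HIT, MISS, L1-HIT, MISS, VC-HIT, MISS, VC-HIT, VC-HIT]

0: 0x25 (blk 9, set 1) → MISS  vc=[]
1: 0xdb (blk 54, set 6) → MISS  vc=[]
2: 0xd8 (blk 54, set 6) → L1-HIT  vc=[]
3: 0x3a (blk 14, set 6) → MISS  vc=[54]
4: 0x66 (blk 25, set 1) → MISS  vc=[54, 9]
5: 0x95 (blk 37, set 5) → MISS  vc=[54, 9]
6: 0x3b (blk 14, set 6) → L1-HIT  vc=[54, 9]
7: 0xba (blk 46, set 6) → MISS  vc=[54, 9, 14]
8: 0x96 (blk 37, set 5) → L1-HIT  vc=[54, 9, 14]
9: 0x54 (blk 21, set 5) → MISS  vc=[54, 9, 14, 37]
10: 0x96 (blk 37, set 5) → VC-HIT  vc=[54, 9, 14, 21]
11: 0x35 (blk 13, set 5) → MISS  vc=[54, 9, 14, 21, 37]
12: 0x57 (blk 21, set 5) → VC-HIT  vc=[54, 9, 14, 13, 37]
13: 0x35 (blk 13, set 5) → VC-HIT  vc=[54, 9, 14, 21, 37]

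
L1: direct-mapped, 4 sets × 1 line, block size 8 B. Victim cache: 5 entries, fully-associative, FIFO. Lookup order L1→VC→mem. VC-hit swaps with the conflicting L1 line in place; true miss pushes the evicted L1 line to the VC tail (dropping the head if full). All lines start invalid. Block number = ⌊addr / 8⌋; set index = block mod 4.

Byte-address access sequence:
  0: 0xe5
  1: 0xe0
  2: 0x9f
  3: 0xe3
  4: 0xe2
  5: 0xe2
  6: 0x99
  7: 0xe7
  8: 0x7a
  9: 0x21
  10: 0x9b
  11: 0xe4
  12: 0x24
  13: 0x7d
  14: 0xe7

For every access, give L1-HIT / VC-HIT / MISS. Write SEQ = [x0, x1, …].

#0 0xe5→b28/s0 MISS; vc=[]
#1 0xe0→b28/s0 L1-HIT; vc=[]
#2 0x9f→b19/s3 MISS; vc=[]
#3 0xe3→b28/s0 L1-HIT; vc=[]
#4 0xe2→b28/s0 L1-HIT; vc=[]
#5 0xe2→b28/s0 L1-HIT; vc=[]
#6 0x99→b19/s3 L1-HIT; vc=[]
#7 0xe7→b28/s0 L1-HIT; vc=[]
#8 0x7a→b15/s3 MISS; vc=[19]
#9 0x21→b4/s0 MISS; vc=[19,28]
#10 0x9b→b19/s3 VC-HIT; vc=[15,28]
#11 0xe4→b28/s0 VC-HIT; vc=[15,4]
#12 0x24→b4/s0 VC-HIT; vc=[15,28]
#13 0x7d→b15/s3 VC-HIT; vc=[19,28]
#14 0xe7→b28/s0 VC-HIT; vc=[19,4]

SEQ = [MISS, L1-HIT, MISS, L1-HIT, L1-HIT, L1-HIT, L1-HIT, L1-HIT, MISS, MISS, VC-HIT, VC-HIT, VC-HIT, VC-HIT, VC-HIT]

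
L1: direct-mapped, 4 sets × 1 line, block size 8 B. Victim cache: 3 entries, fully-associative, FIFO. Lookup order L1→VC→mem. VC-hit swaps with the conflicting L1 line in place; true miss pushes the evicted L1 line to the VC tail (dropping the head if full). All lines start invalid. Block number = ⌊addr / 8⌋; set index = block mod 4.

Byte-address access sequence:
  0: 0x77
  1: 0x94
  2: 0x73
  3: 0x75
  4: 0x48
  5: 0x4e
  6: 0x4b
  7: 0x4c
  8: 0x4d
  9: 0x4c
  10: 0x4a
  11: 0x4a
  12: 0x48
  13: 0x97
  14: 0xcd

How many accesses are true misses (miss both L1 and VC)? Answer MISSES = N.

MISSES = 4

#0 0x77→b14/s2 MISS; vc=[]
#1 0x94→b18/s2 MISS; vc=[14]
#2 0x73→b14/s2 VC-HIT; vc=[18]
#3 0x75→b14/s2 L1-HIT; vc=[18]
#4 0x48→b9/s1 MISS; vc=[18]
#5 0x4e→b9/s1 L1-HIT; vc=[18]
#6 0x4b→b9/s1 L1-HIT; vc=[18]
#7 0x4c→b9/s1 L1-HIT; vc=[18]
#8 0x4d→b9/s1 L1-HIT; vc=[18]
#9 0x4c→b9/s1 L1-HIT; vc=[18]
#10 0x4a→b9/s1 L1-HIT; vc=[18]
#11 0x4a→b9/s1 L1-HIT; vc=[18]
#12 0x48→b9/s1 L1-HIT; vc=[18]
#13 0x97→b18/s2 VC-HIT; vc=[14]
#14 0xcd→b25/s1 MISS; vc=[14,9]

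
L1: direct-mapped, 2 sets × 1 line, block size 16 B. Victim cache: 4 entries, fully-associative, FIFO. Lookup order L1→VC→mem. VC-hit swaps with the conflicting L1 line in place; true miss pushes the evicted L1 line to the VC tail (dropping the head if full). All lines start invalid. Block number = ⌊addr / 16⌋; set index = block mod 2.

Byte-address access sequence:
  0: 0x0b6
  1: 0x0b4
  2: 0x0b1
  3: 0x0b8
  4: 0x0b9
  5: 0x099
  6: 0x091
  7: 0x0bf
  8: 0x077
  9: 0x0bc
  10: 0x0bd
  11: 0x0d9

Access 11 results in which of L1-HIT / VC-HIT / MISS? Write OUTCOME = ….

OUTCOME = MISS

#0 0xb6→b11/s1 MISS; vc=[]
#1 0xb4→b11/s1 L1-HIT; vc=[]
#2 0xb1→b11/s1 L1-HIT; vc=[]
#3 0xb8→b11/s1 L1-HIT; vc=[]
#4 0xb9→b11/s1 L1-HIT; vc=[]
#5 0x99→b9/s1 MISS; vc=[11]
#6 0x91→b9/s1 L1-HIT; vc=[11]
#7 0xbf→b11/s1 VC-HIT; vc=[9]
#8 0x77→b7/s1 MISS; vc=[9,11]
#9 0xbc→b11/s1 VC-HIT; vc=[9,7]
#10 0xbd→b11/s1 L1-HIT; vc=[9,7]
#11 0xd9→b13/s1 MISS; vc=[9,7,11]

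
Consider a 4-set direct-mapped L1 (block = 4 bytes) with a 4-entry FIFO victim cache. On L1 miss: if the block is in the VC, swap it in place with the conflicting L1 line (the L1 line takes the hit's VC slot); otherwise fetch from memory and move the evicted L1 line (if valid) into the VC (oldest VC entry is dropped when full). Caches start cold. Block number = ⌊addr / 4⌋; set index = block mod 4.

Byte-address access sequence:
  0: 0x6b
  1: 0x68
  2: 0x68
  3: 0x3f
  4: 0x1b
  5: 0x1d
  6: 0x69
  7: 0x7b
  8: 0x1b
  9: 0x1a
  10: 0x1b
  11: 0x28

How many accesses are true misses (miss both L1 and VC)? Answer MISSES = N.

#0 0x6b→b26/s2 MISS; vc=[]
#1 0x68→b26/s2 L1-HIT; vc=[]
#2 0x68→b26/s2 L1-HIT; vc=[]
#3 0x3f→b15/s3 MISS; vc=[]
#4 0x1b→b6/s2 MISS; vc=[26]
#5 0x1d→b7/s3 MISS; vc=[26,15]
#6 0x69→b26/s2 VC-HIT; vc=[6,15]
#7 0x7b→b30/s2 MISS; vc=[6,15,26]
#8 0x1b→b6/s2 VC-HIT; vc=[30,15,26]
#9 0x1a→b6/s2 L1-HIT; vc=[30,15,26]
#10 0x1b→b6/s2 L1-HIT; vc=[30,15,26]
#11 0x28→b10/s2 MISS; vc=[30,15,26,6]

MISSES = 6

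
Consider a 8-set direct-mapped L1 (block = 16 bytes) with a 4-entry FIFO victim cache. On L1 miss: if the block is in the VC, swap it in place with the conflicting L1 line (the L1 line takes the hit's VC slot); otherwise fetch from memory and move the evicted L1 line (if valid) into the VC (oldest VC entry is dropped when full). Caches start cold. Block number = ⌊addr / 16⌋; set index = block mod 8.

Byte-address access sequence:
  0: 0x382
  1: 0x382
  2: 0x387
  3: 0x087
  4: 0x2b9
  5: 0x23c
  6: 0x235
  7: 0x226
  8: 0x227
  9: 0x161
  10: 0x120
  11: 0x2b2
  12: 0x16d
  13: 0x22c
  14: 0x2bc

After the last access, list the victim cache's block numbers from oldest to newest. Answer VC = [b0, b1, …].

#0 0x382→b56/s0 MISS; vc=[]
#1 0x382→b56/s0 L1-HIT; vc=[]
#2 0x387→b56/s0 L1-HIT; vc=[]
#3 0x87→b8/s0 MISS; vc=[56]
#4 0x2b9→b43/s3 MISS; vc=[56]
#5 0x23c→b35/s3 MISS; vc=[56,43]
#6 0x235→b35/s3 L1-HIT; vc=[56,43]
#7 0x226→b34/s2 MISS; vc=[56,43]
#8 0x227→b34/s2 L1-HIT; vc=[56,43]
#9 0x161→b22/s6 MISS; vc=[56,43]
#10 0x120→b18/s2 MISS; vc=[56,43,34]
#11 0x2b2→b43/s3 VC-HIT; vc=[56,35,34]
#12 0x16d→b22/s6 L1-HIT; vc=[56,35,34]
#13 0x22c→b34/s2 VC-HIT; vc=[56,35,18]
#14 0x2bc→b43/s3 L1-HIT; vc=[56,35,18]

VC = [56, 35, 18]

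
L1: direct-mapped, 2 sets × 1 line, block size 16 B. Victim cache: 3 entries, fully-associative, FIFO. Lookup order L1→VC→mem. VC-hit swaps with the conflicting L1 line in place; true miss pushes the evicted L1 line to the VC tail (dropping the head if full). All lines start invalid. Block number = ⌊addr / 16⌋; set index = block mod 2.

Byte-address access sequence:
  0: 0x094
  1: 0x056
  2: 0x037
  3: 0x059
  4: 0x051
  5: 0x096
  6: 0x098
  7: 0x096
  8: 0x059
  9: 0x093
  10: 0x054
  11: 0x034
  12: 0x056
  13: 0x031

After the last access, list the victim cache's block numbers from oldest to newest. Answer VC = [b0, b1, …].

VC = [9, 5]

0: 0x94 (blk 9, set 1) → MISS  vc=[]
1: 0x56 (blk 5, set 1) → MISS  vc=[9]
2: 0x37 (blk 3, set 1) → MISS  vc=[9, 5]
3: 0x59 (blk 5, set 1) → VC-HIT  vc=[9, 3]
4: 0x51 (blk 5, set 1) → L1-HIT  vc=[9, 3]
5: 0x96 (blk 9, set 1) → VC-HIT  vc=[5, 3]
6: 0x98 (blk 9, set 1) → L1-HIT  vc=[5, 3]
7: 0x96 (blk 9, set 1) → L1-HIT  vc=[5, 3]
8: 0x59 (blk 5, set 1) → VC-HIT  vc=[9, 3]
9: 0x93 (blk 9, set 1) → VC-HIT  vc=[5, 3]
10: 0x54 (blk 5, set 1) → VC-HIT  vc=[9, 3]
11: 0x34 (blk 3, set 1) → VC-HIT  vc=[9, 5]
12: 0x56 (blk 5, set 1) → VC-HIT  vc=[9, 3]
13: 0x31 (blk 3, set 1) → VC-HIT  vc=[9, 5]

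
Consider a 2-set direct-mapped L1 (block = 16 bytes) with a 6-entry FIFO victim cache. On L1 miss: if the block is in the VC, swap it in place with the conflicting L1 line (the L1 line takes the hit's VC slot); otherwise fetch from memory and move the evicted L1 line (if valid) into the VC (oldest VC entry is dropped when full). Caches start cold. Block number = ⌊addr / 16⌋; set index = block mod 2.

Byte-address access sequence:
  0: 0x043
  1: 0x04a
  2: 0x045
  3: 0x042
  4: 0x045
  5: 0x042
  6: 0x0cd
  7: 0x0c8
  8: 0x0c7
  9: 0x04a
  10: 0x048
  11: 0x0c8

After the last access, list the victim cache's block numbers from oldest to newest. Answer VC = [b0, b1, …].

VC = [4]

0: 0x43 (blk 4, set 0) → MISS  vc=[]
1: 0x4a (blk 4, set 0) → L1-HIT  vc=[]
2: 0x45 (blk 4, set 0) → L1-HIT  vc=[]
3: 0x42 (blk 4, set 0) → L1-HIT  vc=[]
4: 0x45 (blk 4, set 0) → L1-HIT  vc=[]
5: 0x42 (blk 4, set 0) → L1-HIT  vc=[]
6: 0xcd (blk 12, set 0) → MISS  vc=[4]
7: 0xc8 (blk 12, set 0) → L1-HIT  vc=[4]
8: 0xc7 (blk 12, set 0) → L1-HIT  vc=[4]
9: 0x4a (blk 4, set 0) → VC-HIT  vc=[12]
10: 0x48 (blk 4, set 0) → L1-HIT  vc=[12]
11: 0xc8 (blk 12, set 0) → VC-HIT  vc=[4]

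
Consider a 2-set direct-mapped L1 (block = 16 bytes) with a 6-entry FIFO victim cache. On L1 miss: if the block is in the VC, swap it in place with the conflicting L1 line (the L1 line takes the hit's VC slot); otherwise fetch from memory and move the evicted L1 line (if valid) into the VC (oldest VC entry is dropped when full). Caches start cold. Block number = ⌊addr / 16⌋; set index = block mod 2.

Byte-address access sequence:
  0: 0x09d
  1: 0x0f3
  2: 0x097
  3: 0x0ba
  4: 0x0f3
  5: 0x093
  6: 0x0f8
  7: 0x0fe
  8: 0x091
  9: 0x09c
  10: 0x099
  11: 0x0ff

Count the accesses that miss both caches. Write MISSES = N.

#0 0x9d→b9/s1 MISS; vc=[]
#1 0xf3→b15/s1 MISS; vc=[9]
#2 0x97→b9/s1 VC-HIT; vc=[15]
#3 0xba→b11/s1 MISS; vc=[15,9]
#4 0xf3→b15/s1 VC-HIT; vc=[11,9]
#5 0x93→b9/s1 VC-HIT; vc=[11,15]
#6 0xf8→b15/s1 VC-HIT; vc=[11,9]
#7 0xfe→b15/s1 L1-HIT; vc=[11,9]
#8 0x91→b9/s1 VC-HIT; vc=[11,15]
#9 0x9c→b9/s1 L1-HIT; vc=[11,15]
#10 0x99→b9/s1 L1-HIT; vc=[11,15]
#11 0xff→b15/s1 VC-HIT; vc=[11,9]

MISSES = 3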